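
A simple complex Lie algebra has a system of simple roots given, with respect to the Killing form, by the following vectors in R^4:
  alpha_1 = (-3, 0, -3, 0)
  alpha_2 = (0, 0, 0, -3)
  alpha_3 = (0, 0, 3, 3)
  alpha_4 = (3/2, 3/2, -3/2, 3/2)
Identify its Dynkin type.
F_4

Compute the Cartan integers a_ij = 2(alpha_i, alpha_j)/(alpha_j, alpha_j); the resulting 4x4 Cartan matrix is
[[2, 0, -1, 0], [0, 2, -1, -1], [-1, -2, 2, 0], [0, -1, 0, 2]].
The roots have two lengths (squared-length ratio 2:1); the short ones are alpha_{2,4}. The associated Dynkin diagram is a chain of 4 nodes with a double edge between the middle two (F_4), so the type is F_4.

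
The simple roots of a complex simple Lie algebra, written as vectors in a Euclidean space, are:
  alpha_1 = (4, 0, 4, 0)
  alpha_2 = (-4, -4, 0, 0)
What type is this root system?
Compute the Cartan integers a_ij = 2(alpha_i, alpha_j)/(alpha_j, alpha_j); the resulting 2x2 Cartan matrix is
[[2, -1], [-1, 2]].
All simple roots have the same length, so the diagram is simply laced. The associated Dynkin diagram is a chain of 2 nodes with single edges (A_2), so the type is A_2 (the algebra sl(3)).

A_2 (sl(3))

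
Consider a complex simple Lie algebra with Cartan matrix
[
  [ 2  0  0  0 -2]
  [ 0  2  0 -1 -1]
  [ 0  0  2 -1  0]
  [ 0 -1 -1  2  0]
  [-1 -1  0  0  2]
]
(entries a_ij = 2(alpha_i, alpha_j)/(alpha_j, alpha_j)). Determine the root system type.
type C_5

The matrix has rank 5 with 2's on the diagonal. Reading the off-diagonal entries as Dynkin edges (a single edge where a_ij = a_ji = -1; a double or triple edge where a_ij * a_ji = 2 or 3), the diagram is a chain of 5 nodes with a double edge at one end; the terminal node there is the unique long simple root (C_5). One simple-root ordering that puts it in standard form is (alpha_3, alpha_4, alpha_2, alpha_5, alpha_1). So the algebra is type C_5, i.e. sp(10).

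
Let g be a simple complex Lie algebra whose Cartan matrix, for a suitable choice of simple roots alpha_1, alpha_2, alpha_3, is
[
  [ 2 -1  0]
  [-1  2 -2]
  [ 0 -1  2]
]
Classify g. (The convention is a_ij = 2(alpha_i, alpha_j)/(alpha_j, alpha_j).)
type B_3

The matrix has rank 3 with 2's on the diagonal. Reading the off-diagonal entries as Dynkin edges (a single edge where a_ij = a_ji = -1; a double or triple edge where a_ij * a_ji = 2 or 3), the diagram is a chain of 3 nodes with a double edge at one end; the terminal node there is the unique short simple root (B_3). One simple-root ordering that puts it in standard form is (alpha_1, alpha_2, alpha_3). So the algebra is type B_3, i.e. so(7).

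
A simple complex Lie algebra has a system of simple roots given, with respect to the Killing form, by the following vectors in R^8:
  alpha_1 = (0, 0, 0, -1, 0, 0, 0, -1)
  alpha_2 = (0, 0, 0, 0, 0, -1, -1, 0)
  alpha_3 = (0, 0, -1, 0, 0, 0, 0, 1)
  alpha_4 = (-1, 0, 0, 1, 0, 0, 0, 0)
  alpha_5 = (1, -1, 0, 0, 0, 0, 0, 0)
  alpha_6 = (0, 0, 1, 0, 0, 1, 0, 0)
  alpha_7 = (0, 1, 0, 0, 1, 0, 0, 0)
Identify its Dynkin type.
A_7 (sl(8))

Compute the Cartan integers a_ij = 2(alpha_i, alpha_j)/(alpha_j, alpha_j); the resulting 7x7 Cartan matrix is
[[2, 0, -1, -1, 0, 0, 0], [0, 2, 0, 0, 0, -1, 0], [-1, 0, 2, 0, 0, -1, 0], [-1, 0, 0, 2, -1, 0, 0], [0, 0, 0, -1, 2, 0, -1], [0, -1, -1, 0, 0, 2, 0], [0, 0, 0, 0, -1, 0, 2]].
All simple roots have the same length, so the diagram is simply laced. The associated Dynkin diagram is a chain of 7 nodes with single edges (A_7), so the type is A_7 (the algebra sl(8)).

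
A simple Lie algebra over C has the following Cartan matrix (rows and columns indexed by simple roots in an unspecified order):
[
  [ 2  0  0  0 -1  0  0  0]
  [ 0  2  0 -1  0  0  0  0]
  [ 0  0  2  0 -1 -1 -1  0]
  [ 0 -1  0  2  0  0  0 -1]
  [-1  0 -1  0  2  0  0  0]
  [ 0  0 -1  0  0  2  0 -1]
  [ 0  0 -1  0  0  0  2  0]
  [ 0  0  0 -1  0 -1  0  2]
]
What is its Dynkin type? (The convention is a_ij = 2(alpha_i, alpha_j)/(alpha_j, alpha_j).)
The matrix has rank 8 with 2's on the diagonal. Reading the off-diagonal entries as Dynkin edges (a single edge where a_ij = a_ji = -1; a double or triple edge where a_ij * a_ji = 2 or 3), the diagram is a chain of 7 nodes with one extra node attached to the third node from one end (E_8). One simple-root ordering that puts it in standard form is (alpha_1, alpha_7, alpha_5, alpha_3, alpha_6, alpha_8, alpha_4, alpha_2). So the algebra is type E_8.

E_8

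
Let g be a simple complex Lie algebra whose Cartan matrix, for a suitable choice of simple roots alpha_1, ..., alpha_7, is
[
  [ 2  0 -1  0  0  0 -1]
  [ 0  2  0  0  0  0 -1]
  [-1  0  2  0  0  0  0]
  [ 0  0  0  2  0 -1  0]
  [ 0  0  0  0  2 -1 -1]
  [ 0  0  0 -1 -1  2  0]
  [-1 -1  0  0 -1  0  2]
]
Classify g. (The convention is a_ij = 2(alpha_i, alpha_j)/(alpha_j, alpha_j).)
The matrix has rank 7 with 2's on the diagonal. Reading the off-diagonal entries as Dynkin edges (a single edge where a_ij = a_ji = -1; a double or triple edge where a_ij * a_ji = 2 or 3), the diagram is a chain of 6 nodes with one extra node attached to the third node from one end (E_7). One simple-root ordering that puts it in standard form is (alpha_3, alpha_2, alpha_1, alpha_7, alpha_5, alpha_6, alpha_4). So the algebra is type E_7.

E_7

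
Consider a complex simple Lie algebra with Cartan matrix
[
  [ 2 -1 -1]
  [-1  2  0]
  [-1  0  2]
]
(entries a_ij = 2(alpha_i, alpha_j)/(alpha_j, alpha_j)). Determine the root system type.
type A_3

The matrix has rank 3 with 2's on the diagonal. Reading the off-diagonal entries as Dynkin edges (a single edge where a_ij = a_ji = -1; a double or triple edge where a_ij * a_ji = 2 or 3), the diagram is a chain of 3 nodes with single edges (A_3). One simple-root ordering that puts it in standard form is (alpha_2, alpha_1, alpha_3). So the algebra is type A_3, i.e. sl(4).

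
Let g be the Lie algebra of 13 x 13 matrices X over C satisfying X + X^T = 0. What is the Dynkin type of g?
B_6

This is so(13) with 13 odd, which has dimension 13(13-1)/2 = 78 and rank (13-1)/2 = 6. In the classification of classical Lie algebras, the orthogonal algebra so(2n+1) in an odd number of variables has type B_n; here n = 6, so the Dynkin diagram is a chain of 6 nodes with a double edge at one end; the terminal node there is the unique short simple root (B_6). Hence the type is B_6.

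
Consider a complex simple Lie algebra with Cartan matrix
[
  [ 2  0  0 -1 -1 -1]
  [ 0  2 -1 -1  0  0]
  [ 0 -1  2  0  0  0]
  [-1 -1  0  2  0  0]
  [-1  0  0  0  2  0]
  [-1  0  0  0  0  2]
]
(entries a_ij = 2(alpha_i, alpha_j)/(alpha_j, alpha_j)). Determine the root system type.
The matrix has rank 6 with 2's on the diagonal. Reading the off-diagonal entries as Dynkin edges (a single edge where a_ij = a_ji = -1; a double or triple edge where a_ij * a_ji = 2 or 3), the diagram is a chain of 4 nodes with a fork of two nodes at one end (D_6). One simple-root ordering that puts it in standard form is (alpha_3, alpha_2, alpha_4, alpha_1, alpha_6, alpha_5). So the algebra is type D_6, i.e. so(12).

D_6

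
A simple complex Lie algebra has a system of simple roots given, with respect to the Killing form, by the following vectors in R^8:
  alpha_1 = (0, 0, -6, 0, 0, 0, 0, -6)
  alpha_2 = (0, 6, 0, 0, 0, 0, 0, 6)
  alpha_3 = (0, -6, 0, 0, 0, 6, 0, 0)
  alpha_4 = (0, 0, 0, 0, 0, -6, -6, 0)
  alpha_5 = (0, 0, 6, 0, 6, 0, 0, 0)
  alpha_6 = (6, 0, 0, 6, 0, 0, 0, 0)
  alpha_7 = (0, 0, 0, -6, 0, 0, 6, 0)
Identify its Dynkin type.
A_7

Compute the Cartan integers a_ij = 2(alpha_i, alpha_j)/(alpha_j, alpha_j); the resulting 7x7 Cartan matrix is
[[2, -1, 0, 0, -1, 0, 0], [-1, 2, -1, 0, 0, 0, 0], [0, -1, 2, -1, 0, 0, 0], [0, 0, -1, 2, 0, 0, -1], [-1, 0, 0, 0, 2, 0, 0], [0, 0, 0, 0, 0, 2, -1], [0, 0, 0, -1, 0, -1, 2]].
All simple roots have the same length, so the diagram is simply laced. The associated Dynkin diagram is a chain of 7 nodes with single edges (A_7), so the type is A_7 (the algebra sl(8)).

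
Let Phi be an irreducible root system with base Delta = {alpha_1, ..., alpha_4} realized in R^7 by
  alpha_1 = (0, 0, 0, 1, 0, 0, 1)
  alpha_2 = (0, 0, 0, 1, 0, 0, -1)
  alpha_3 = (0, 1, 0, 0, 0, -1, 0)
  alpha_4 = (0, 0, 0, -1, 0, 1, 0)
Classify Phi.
Compute the Cartan integers a_ij = 2(alpha_i, alpha_j)/(alpha_j, alpha_j); the resulting 4x4 Cartan matrix is
[[2, 0, 0, -1], [0, 2, 0, -1], [0, 0, 2, -1], [-1, -1, -1, 2]].
All simple roots have the same length, so the diagram is simply laced. The associated Dynkin diagram is a chain of 2 nodes with a fork of two nodes at one end (D_4), so the type is D_4 (the algebra so(8)).

D4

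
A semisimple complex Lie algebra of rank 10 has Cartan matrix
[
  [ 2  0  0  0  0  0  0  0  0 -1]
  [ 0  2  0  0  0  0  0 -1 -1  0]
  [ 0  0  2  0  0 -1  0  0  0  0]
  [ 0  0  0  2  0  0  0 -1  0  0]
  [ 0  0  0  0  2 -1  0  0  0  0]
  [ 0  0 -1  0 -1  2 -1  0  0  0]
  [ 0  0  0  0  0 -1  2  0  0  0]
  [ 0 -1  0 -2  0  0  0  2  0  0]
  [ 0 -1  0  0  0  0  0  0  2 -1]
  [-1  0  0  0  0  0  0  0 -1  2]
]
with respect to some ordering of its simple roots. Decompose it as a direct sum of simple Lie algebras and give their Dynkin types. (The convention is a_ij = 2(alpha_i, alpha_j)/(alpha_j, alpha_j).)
The diagram associated to this matrix has two connected components: the simple roots {alpha_1, alpha_2, alpha_4, alpha_8, alpha_9, alpha_10} form a chain of 6 nodes with a double edge at one end; the terminal node there is the unique short simple root (B_6), and {alpha_3, alpha_5, alpha_6, alpha_7} form a chain of 2 nodes with a fork of two nodes at one end (D_4). A semisimple Lie algebra decomposes uniquely as the direct sum of simple ideals, one per connected component of its Dynkin diagram, so g ≅ B_6 ⊕ D_4 (dimension 78 + 28 = 106).

B6 + D4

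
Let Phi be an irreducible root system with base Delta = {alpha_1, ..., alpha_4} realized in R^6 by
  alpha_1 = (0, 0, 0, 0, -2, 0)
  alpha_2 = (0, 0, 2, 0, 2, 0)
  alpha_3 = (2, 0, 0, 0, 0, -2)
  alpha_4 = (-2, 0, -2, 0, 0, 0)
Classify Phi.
Compute the Cartan integers a_ij = 2(alpha_i, alpha_j)/(alpha_j, alpha_j); the resulting 4x4 Cartan matrix is
[[2, -1, 0, 0], [-2, 2, 0, -1], [0, 0, 2, -1], [0, -1, -1, 2]].
The roots have two lengths (squared-length ratio 2:1); the short ones are alpha_{1}. The associated Dynkin diagram is a chain of 4 nodes with a double edge at one end; the terminal node there is the unique short simple root (B_4), so the type is B_4 (the algebra so(9)).

type B_4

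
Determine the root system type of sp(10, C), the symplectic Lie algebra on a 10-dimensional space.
C_5

This is sp(10), which has dimension 10(10+1)/2 = 55 and rank 10/2 = 5. In the classification of classical Lie algebras, the symplectic algebra sp(2n) has type C_n; here n = 5, so the Dynkin diagram is a chain of 5 nodes with a double edge at one end; the terminal node there is the unique long simple root (C_5). Hence the type is C_5.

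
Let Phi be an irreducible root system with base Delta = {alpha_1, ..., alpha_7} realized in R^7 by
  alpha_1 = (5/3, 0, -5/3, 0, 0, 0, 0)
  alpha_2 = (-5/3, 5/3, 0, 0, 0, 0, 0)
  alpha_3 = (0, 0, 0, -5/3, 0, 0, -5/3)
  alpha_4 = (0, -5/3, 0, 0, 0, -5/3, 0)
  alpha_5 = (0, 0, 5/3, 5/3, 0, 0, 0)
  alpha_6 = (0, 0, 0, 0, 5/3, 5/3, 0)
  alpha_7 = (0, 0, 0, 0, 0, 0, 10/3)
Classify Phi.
C7

Compute the Cartan integers a_ij = 2(alpha_i, alpha_j)/(alpha_j, alpha_j); the resulting 7x7 Cartan matrix is
[[2, -1, 0, 0, -1, 0, 0], [-1, 2, 0, -1, 0, 0, 0], [0, 0, 2, 0, -1, 0, -1], [0, -1, 0, 2, 0, -1, 0], [-1, 0, -1, 0, 2, 0, 0], [0, 0, 0, -1, 0, 2, 0], [0, 0, -2, 0, 0, 0, 2]].
The roots have two lengths (squared-length ratio 2:1); the short ones are alpha_{1,2,3,4,5,6}. The associated Dynkin diagram is a chain of 7 nodes with a double edge at one end; the terminal node there is the unique long simple root (C_7), so the type is C_7 (the algebra sp(14)).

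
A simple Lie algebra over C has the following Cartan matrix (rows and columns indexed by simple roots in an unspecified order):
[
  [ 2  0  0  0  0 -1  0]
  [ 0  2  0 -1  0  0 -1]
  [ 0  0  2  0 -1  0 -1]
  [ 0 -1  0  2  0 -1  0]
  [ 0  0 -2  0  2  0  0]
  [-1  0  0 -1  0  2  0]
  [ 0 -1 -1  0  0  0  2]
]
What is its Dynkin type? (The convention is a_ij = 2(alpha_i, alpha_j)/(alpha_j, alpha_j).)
The matrix has rank 7 with 2's on the diagonal. Reading the off-diagonal entries as Dynkin edges (a single edge where a_ij = a_ji = -1; a double or triple edge where a_ij * a_ji = 2 or 3), the diagram is a chain of 7 nodes with a double edge at one end; the terminal node there is the unique long simple root (C_7). One simple-root ordering that puts it in standard form is (alpha_1, alpha_6, alpha_4, alpha_2, alpha_7, alpha_3, alpha_5). So the algebra is type C_7, i.e. sp(14).

C_7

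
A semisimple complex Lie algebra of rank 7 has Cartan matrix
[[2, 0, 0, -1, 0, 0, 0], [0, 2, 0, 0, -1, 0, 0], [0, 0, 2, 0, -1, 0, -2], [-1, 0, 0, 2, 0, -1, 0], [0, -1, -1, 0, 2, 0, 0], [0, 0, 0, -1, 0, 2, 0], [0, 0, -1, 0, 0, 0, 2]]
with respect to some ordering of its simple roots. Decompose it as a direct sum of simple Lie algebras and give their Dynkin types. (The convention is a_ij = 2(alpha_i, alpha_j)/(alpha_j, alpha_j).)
The diagram associated to this matrix has two connected components: the simple roots {alpha_1, alpha_4, alpha_6} form a chain of 3 nodes with single edges (A_3), and {alpha_2, alpha_3, alpha_5, alpha_7} form a chain of 4 nodes with a double edge at one end; the terminal node there is the unique short simple root (B_4). A semisimple Lie algebra decomposes uniquely as the direct sum of simple ideals, one per connected component of its Dynkin diagram, so g ≅ A_3 ⊕ B_4 (dimension 15 + 36 = 51).

A_3 (sl(4)) + B_4 (so(9))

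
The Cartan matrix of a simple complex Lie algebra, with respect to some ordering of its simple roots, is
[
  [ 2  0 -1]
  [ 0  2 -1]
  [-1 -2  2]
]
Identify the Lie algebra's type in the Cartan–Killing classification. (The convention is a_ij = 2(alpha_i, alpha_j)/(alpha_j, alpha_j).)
The matrix has rank 3 with 2's on the diagonal. Reading the off-diagonal entries as Dynkin edges (a single edge where a_ij = a_ji = -1; a double or triple edge where a_ij * a_ji = 2 or 3), the diagram is a chain of 3 nodes with a double edge at one end; the terminal node there is the unique short simple root (B_3). One simple-root ordering that puts it in standard form is (alpha_1, alpha_3, alpha_2). So the algebra is type B_3, i.e. so(7).

B3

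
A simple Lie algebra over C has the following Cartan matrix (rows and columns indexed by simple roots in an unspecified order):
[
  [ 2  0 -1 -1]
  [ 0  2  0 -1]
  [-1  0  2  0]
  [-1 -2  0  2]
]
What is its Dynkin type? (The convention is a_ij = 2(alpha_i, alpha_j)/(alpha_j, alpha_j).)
The matrix has rank 4 with 2's on the diagonal. Reading the off-diagonal entries as Dynkin edges (a single edge where a_ij = a_ji = -1; a double or triple edge where a_ij * a_ji = 2 or 3), the diagram is a chain of 4 nodes with a double edge at one end; the terminal node there is the unique short simple root (B_4). One simple-root ordering that puts it in standard form is (alpha_3, alpha_1, alpha_4, alpha_2). So the algebra is type B_4, i.e. so(9).

B4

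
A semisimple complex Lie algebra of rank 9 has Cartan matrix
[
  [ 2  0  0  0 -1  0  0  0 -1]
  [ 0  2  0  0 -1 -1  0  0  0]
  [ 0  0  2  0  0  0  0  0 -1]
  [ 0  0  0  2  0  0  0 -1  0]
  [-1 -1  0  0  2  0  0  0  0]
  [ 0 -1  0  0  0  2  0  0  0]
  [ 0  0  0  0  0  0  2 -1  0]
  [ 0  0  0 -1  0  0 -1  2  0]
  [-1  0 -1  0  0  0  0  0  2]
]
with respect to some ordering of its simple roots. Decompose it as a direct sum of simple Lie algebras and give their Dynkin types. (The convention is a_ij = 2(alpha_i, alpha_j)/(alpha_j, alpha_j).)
type A_3 ⊕ type A_6

The diagram associated to this matrix has two connected components: the simple roots {alpha_4, alpha_7, alpha_8} form a chain of 3 nodes with single edges (A_3), and {alpha_1, alpha_2, alpha_3, alpha_5, alpha_6, alpha_9} form a chain of 6 nodes with single edges (A_6). A semisimple Lie algebra decomposes uniquely as the direct sum of simple ideals, one per connected component of its Dynkin diagram, so g ≅ A_3 ⊕ A_6 (dimension 15 + 48 = 63).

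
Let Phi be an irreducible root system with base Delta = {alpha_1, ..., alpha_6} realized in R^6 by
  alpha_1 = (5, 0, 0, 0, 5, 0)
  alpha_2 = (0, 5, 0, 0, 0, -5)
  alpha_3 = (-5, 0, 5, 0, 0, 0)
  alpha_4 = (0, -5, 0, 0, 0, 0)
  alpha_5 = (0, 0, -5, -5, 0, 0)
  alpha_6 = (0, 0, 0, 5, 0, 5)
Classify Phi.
B_6 (so(13))

Compute the Cartan integers a_ij = 2(alpha_i, alpha_j)/(alpha_j, alpha_j); the resulting 6x6 Cartan matrix is
[[2, 0, -1, 0, 0, 0], [0, 2, 0, -2, 0, -1], [-1, 0, 2, 0, -1, 0], [0, -1, 0, 2, 0, 0], [0, 0, -1, 0, 2, -1], [0, -1, 0, 0, -1, 2]].
The roots have two lengths (squared-length ratio 2:1); the short ones are alpha_{4}. The associated Dynkin diagram is a chain of 6 nodes with a double edge at one end; the terminal node there is the unique short simple root (B_6), so the type is B_6 (the algebra so(13)).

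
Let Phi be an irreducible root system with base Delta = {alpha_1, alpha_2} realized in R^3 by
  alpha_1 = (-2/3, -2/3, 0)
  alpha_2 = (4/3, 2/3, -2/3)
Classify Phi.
type G_2

Compute the Cartan integers a_ij = 2(alpha_i, alpha_j)/(alpha_j, alpha_j); the resulting 2x2 Cartan matrix is
[[2, -1], [-3, 2]].
The roots have two lengths (squared-length ratio 3:1); the short ones are alpha_{1}. The associated Dynkin diagram is two nodes joined by a triple edge (G_2), so the type is G_2.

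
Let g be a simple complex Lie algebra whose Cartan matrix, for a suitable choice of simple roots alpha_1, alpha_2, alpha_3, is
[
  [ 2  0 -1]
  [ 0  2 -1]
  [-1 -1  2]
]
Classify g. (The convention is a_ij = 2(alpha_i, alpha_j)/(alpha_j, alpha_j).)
A_3

The matrix has rank 3 with 2's on the diagonal. Reading the off-diagonal entries as Dynkin edges (a single edge where a_ij = a_ji = -1; a double or triple edge where a_ij * a_ji = 2 or 3), the diagram is a chain of 3 nodes with single edges (A_3). One simple-root ordering that puts it in standard form is (alpha_2, alpha_3, alpha_1). So the algebra is type A_3, i.e. sl(4).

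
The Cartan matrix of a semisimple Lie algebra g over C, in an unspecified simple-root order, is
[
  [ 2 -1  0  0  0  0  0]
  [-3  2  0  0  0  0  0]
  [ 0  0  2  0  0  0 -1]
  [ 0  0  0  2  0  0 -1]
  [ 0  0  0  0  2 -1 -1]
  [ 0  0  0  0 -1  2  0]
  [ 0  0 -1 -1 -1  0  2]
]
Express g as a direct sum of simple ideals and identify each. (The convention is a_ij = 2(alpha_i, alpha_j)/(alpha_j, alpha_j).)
type D_5 + type G_2

The diagram associated to this matrix has two connected components: the simple roots {alpha_3, alpha_4, alpha_5, alpha_6, alpha_7} form a chain of 3 nodes with a fork of two nodes at one end (D_5), and {alpha_1, alpha_2} form two nodes joined by a triple edge (G_2). A semisimple Lie algebra decomposes uniquely as the direct sum of simple ideals, one per connected component of its Dynkin diagram, so g ≅ D_5 ⊕ G_2 (dimension 45 + 14 = 59).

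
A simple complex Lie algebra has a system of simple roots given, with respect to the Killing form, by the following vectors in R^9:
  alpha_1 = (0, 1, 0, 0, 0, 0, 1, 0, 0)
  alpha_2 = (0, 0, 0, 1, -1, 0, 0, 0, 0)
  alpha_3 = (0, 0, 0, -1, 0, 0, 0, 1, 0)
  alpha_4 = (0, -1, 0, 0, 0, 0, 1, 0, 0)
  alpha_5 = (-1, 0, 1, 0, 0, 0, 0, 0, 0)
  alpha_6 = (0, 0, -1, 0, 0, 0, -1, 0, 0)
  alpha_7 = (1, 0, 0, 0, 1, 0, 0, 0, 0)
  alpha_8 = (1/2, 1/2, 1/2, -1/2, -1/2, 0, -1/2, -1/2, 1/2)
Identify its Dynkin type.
Compute the Cartan integers a_ij = 2(alpha_i, alpha_j)/(alpha_j, alpha_j); the resulting 8x8 Cartan matrix is
[[2, 0, 0, 0, 0, -1, 0, 0], [0, 2, -1, 0, 0, 0, -1, 0], [0, -1, 2, 0, 0, 0, 0, 0], [0, 0, 0, 2, 0, -1, 0, -1], [0, 0, 0, 0, 2, -1, -1, 0], [-1, 0, 0, -1, -1, 2, 0, 0], [0, -1, 0, 0, -1, 0, 2, 0], [0, 0, 0, -1, 0, 0, 0, 2]].
All simple roots have the same length, so the diagram is simply laced. The associated Dynkin diagram is a chain of 7 nodes with one extra node attached to the third node from one end (E_8), so the type is E_8.

E_8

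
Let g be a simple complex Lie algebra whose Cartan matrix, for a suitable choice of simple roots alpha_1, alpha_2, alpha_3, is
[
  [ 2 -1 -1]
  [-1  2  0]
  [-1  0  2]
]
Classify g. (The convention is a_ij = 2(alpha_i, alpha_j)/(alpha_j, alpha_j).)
The matrix has rank 3 with 2's on the diagonal. Reading the off-diagonal entries as Dynkin edges (a single edge where a_ij = a_ji = -1; a double or triple edge where a_ij * a_ji = 2 or 3), the diagram is a chain of 3 nodes with single edges (A_3). One simple-root ordering that puts it in standard form is (alpha_2, alpha_1, alpha_3). So the algebra is type A_3, i.e. sl(4).

A3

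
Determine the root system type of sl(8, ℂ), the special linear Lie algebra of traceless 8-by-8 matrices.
type A_7

This is sl(8), which has dimension 8^2 - 1 = 63 and rank 8 - 1 = 7 (a Cartan subalgebra is the diagonal traceless matrices). In the classification of classical Lie algebras, the special linear algebra sl(n+1) has type A_n; here n = 7, so the Dynkin diagram is a chain of 7 nodes with single edges (A_7). Hence the type is A_7.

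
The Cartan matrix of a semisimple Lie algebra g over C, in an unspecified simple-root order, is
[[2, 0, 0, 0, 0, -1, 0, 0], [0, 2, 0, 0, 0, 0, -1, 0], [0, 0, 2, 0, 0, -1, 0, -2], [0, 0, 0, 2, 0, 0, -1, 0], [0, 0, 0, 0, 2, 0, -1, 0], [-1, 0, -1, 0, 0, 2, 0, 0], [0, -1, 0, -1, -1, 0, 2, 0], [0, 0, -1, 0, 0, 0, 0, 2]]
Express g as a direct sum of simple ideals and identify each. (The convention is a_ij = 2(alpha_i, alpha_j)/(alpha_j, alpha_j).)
type B_4 + type D_4

The diagram associated to this matrix has two connected components: the simple roots {alpha_1, alpha_3, alpha_6, alpha_8} form a chain of 4 nodes with a double edge at one end; the terminal node there is the unique short simple root (B_4), and {alpha_2, alpha_4, alpha_5, alpha_7} form a chain of 2 nodes with a fork of two nodes at one end (D_4). A semisimple Lie algebra decomposes uniquely as the direct sum of simple ideals, one per connected component of its Dynkin diagram, so g ≅ B_4 ⊕ D_4 (dimension 36 + 28 = 64).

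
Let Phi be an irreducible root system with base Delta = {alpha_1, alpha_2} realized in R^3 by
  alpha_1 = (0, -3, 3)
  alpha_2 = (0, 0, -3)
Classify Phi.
B_2 (so(5))

Compute the Cartan integers a_ij = 2(alpha_i, alpha_j)/(alpha_j, alpha_j); the resulting 2x2 Cartan matrix is
[[2, -2], [-1, 2]].
The roots have two lengths (squared-length ratio 2:1); the short ones are alpha_{2}. The associated Dynkin diagram is a chain of 2 nodes with a double edge at one end; the terminal node there is the unique short simple root (B_2), so the type is B_2 (the algebra so(5)).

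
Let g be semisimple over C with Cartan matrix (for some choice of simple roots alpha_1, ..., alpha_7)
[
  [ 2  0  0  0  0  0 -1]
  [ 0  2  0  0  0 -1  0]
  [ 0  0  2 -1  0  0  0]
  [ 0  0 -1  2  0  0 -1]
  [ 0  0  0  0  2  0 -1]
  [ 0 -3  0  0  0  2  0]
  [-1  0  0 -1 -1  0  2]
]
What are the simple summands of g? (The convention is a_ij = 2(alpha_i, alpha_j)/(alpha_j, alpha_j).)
The diagram associated to this matrix has two connected components: the simple roots {alpha_1, alpha_3, alpha_4, alpha_5, alpha_7} form a chain of 3 nodes with a fork of two nodes at one end (D_5), and {alpha_2, alpha_6} form two nodes joined by a triple edge (G_2). A semisimple Lie algebra decomposes uniquely as the direct sum of simple ideals, one per connected component of its Dynkin diagram, so g ≅ D_5 ⊕ G_2 (dimension 45 + 14 = 59).

D_5 + G_2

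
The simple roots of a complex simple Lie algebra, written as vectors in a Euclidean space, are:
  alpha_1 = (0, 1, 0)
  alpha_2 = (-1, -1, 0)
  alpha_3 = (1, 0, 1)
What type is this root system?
Compute the Cartan integers a_ij = 2(alpha_i, alpha_j)/(alpha_j, alpha_j); the resulting 3x3 Cartan matrix is
[[2, -1, 0], [-2, 2, -1], [0, -1, 2]].
The roots have two lengths (squared-length ratio 2:1); the short ones are alpha_{1}. The associated Dynkin diagram is a chain of 3 nodes with a double edge at one end; the terminal node there is the unique short simple root (B_3), so the type is B_3 (the algebra so(7)).

B_3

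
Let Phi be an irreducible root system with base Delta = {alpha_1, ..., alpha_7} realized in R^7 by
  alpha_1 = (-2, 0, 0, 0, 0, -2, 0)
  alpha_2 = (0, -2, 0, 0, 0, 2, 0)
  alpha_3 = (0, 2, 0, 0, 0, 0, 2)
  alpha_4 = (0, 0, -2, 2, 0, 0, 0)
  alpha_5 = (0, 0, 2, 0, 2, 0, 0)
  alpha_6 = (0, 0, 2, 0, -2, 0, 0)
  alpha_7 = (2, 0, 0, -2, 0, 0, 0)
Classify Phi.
Compute the Cartan integers a_ij = 2(alpha_i, alpha_j)/(alpha_j, alpha_j); the resulting 7x7 Cartan matrix is
[[2, -1, 0, 0, 0, 0, -1], [-1, 2, -1, 0, 0, 0, 0], [0, -1, 2, 0, 0, 0, 0], [0, 0, 0, 2, -1, -1, -1], [0, 0, 0, -1, 2, 0, 0], [0, 0, 0, -1, 0, 2, 0], [-1, 0, 0, -1, 0, 0, 2]].
All simple roots have the same length, so the diagram is simply laced. The associated Dynkin diagram is a chain of 5 nodes with a fork of two nodes at one end (D_7), so the type is D_7 (the algebra so(14)).

D7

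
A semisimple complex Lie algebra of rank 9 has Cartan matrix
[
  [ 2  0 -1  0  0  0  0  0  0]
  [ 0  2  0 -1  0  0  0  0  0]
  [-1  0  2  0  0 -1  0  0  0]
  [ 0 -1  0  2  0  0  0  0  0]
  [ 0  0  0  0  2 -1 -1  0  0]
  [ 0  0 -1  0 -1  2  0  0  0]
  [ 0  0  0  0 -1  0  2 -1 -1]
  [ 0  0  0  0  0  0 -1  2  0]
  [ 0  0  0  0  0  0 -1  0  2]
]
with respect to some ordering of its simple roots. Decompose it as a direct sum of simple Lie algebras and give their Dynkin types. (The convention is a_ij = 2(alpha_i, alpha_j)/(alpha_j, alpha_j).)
The diagram associated to this matrix has two connected components: the simple roots {alpha_2, alpha_4} form a chain of 2 nodes with single edges (A_2), and {alpha_1, alpha_3, alpha_5, alpha_6, alpha_7, alpha_8, alpha_9} form a chain of 5 nodes with a fork of two nodes at one end (D_7). A semisimple Lie algebra decomposes uniquely as the direct sum of simple ideals, one per connected component of its Dynkin diagram, so g ≅ A_2 ⊕ D_7 (dimension 8 + 91 = 99).

A_2 ⊕ D_7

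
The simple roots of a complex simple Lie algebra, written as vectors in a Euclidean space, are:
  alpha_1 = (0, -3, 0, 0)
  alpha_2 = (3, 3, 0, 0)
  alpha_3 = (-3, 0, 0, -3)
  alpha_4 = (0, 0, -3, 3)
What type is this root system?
Compute the Cartan integers a_ij = 2(alpha_i, alpha_j)/(alpha_j, alpha_j); the resulting 4x4 Cartan matrix is
[[2, -1, 0, 0], [-2, 2, -1, 0], [0, -1, 2, -1], [0, 0, -1, 2]].
The roots have two lengths (squared-length ratio 2:1); the short ones are alpha_{1}. The associated Dynkin diagram is a chain of 4 nodes with a double edge at one end; the terminal node there is the unique short simple root (B_4), so the type is B_4 (the algebra so(9)).

B_4 (so(9))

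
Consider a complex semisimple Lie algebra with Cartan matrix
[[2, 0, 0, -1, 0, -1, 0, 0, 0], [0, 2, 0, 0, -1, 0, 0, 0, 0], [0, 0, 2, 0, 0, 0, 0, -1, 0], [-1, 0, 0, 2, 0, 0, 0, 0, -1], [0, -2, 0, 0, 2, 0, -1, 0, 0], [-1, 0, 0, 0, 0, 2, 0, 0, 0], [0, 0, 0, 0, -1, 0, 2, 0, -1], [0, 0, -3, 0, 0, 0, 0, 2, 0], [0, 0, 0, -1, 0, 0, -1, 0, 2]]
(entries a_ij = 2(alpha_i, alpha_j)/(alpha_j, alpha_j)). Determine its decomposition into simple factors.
The diagram associated to this matrix has two connected components: the simple roots {alpha_1, alpha_2, alpha_4, alpha_5, alpha_6, alpha_7, alpha_9} form a chain of 7 nodes with a double edge at one end; the terminal node there is the unique short simple root (B_7), and {alpha_3, alpha_8} form two nodes joined by a triple edge (G_2). A semisimple Lie algebra decomposes uniquely as the direct sum of simple ideals, one per connected component of its Dynkin diagram, so g ≅ B_7 ⊕ G_2 (dimension 105 + 14 = 119).

B7 + G2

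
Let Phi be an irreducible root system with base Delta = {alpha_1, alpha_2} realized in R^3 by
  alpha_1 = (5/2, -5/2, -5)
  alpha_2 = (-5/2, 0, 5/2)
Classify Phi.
Compute the Cartan integers a_ij = 2(alpha_i, alpha_j)/(alpha_j, alpha_j); the resulting 2x2 Cartan matrix is
[[2, -3], [-1, 2]].
The roots have two lengths (squared-length ratio 3:1); the short ones are alpha_{2}. The associated Dynkin diagram is two nodes joined by a triple edge (G_2), so the type is G_2.

type G_2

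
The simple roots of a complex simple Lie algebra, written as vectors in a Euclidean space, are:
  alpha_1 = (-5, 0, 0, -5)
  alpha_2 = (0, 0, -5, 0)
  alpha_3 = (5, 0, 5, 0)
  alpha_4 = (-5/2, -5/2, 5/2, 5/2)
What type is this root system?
F_4

Compute the Cartan integers a_ij = 2(alpha_i, alpha_j)/(alpha_j, alpha_j); the resulting 4x4 Cartan matrix is
[[2, 0, -1, 0], [0, 2, -1, -1], [-1, -2, 2, 0], [0, -1, 0, 2]].
The roots have two lengths (squared-length ratio 2:1); the short ones are alpha_{2,4}. The associated Dynkin diagram is a chain of 4 nodes with a double edge between the middle two (F_4), so the type is F_4.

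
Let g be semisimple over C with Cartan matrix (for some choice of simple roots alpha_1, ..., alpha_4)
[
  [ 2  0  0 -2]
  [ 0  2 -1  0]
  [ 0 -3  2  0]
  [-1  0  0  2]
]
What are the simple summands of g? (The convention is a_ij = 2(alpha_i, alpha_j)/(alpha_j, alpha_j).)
type B_2 ⊕ type G_2

The diagram associated to this matrix has two connected components: the simple roots {alpha_1, alpha_4} form a chain of 2 nodes with a double edge at one end; the terminal node there is the unique short simple root (B_2), and {alpha_2, alpha_3} form two nodes joined by a triple edge (G_2). A semisimple Lie algebra decomposes uniquely as the direct sum of simple ideals, one per connected component of its Dynkin diagram, so g ≅ B_2 ⊕ G_2 (dimension 10 + 14 = 24).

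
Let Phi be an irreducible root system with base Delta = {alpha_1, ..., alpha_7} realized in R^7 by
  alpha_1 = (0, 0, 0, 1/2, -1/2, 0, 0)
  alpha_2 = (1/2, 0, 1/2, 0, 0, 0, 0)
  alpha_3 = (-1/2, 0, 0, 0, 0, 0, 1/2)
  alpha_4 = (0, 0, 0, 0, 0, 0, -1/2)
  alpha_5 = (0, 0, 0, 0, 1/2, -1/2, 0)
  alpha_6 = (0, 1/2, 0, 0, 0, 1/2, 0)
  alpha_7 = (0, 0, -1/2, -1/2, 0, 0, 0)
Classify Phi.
B_7 (so(15))

Compute the Cartan integers a_ij = 2(alpha_i, alpha_j)/(alpha_j, alpha_j); the resulting 7x7 Cartan matrix is
[[2, 0, 0, 0, -1, 0, -1], [0, 2, -1, 0, 0, 0, -1], [0, -1, 2, -2, 0, 0, 0], [0, 0, -1, 2, 0, 0, 0], [-1, 0, 0, 0, 2, -1, 0], [0, 0, 0, 0, -1, 2, 0], [-1, -1, 0, 0, 0, 0, 2]].
The roots have two lengths (squared-length ratio 2:1); the short ones are alpha_{4}. The associated Dynkin diagram is a chain of 7 nodes with a double edge at one end; the terminal node there is the unique short simple root (B_7), so the type is B_7 (the algebra so(15)).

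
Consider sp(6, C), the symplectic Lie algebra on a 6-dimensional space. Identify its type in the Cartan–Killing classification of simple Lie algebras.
This is sp(6), which has dimension 6(6+1)/2 = 21 and rank 6/2 = 3. In the classification of classical Lie algebras, the symplectic algebra sp(2n) has type C_n; here n = 3, so the Dynkin diagram is a chain of 3 nodes with a double edge at one end; the terminal node there is the unique long simple root (C_3). Hence the type is C_3.

C3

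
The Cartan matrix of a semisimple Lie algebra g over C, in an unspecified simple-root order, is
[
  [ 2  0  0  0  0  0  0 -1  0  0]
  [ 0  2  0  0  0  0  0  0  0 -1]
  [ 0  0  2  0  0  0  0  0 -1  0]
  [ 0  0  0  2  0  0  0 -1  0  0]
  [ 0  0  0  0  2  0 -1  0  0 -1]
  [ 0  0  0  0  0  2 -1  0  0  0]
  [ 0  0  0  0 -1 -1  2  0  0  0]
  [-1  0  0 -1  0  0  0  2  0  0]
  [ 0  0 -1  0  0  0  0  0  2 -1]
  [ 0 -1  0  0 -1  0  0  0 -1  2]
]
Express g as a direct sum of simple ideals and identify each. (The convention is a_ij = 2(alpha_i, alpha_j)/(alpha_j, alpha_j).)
The diagram associated to this matrix has two connected components: the simple roots {alpha_1, alpha_4, alpha_8} form a chain of 3 nodes with single edges (A_3), and {alpha_2, alpha_3, alpha_5, alpha_6, alpha_7, alpha_9, alpha_10} form a chain of 6 nodes with one extra node attached to the third node from one end (E_7). A semisimple Lie algebra decomposes uniquely as the direct sum of simple ideals, one per connected component of its Dynkin diagram, so g ≅ A_3 ⊕ E_7 (dimension 15 + 133 = 148).

A_3 (sl(4)) ⊕ E_7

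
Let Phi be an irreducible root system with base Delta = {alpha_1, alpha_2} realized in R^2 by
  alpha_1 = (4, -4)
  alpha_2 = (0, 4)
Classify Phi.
Compute the Cartan integers a_ij = 2(alpha_i, alpha_j)/(alpha_j, alpha_j); the resulting 2x2 Cartan matrix is
[[2, -2], [-1, 2]].
The roots have two lengths (squared-length ratio 2:1); the short ones are alpha_{2}. The associated Dynkin diagram is a chain of 2 nodes with a double edge at one end; the terminal node there is the unique short simple root (B_2), so the type is B_2 (the algebra so(5)).

B2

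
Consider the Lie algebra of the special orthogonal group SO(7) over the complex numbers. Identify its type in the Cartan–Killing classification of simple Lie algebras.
This is so(7) with 7 odd, which has dimension 7(7-1)/2 = 21 and rank (7-1)/2 = 3. In the classification of classical Lie algebras, the orthogonal algebra so(2n+1) in an odd number of variables has type B_n; here n = 3, so the Dynkin diagram is a chain of 3 nodes with a double edge at one end; the terminal node there is the unique short simple root (B_3). Hence the type is B_3.

B_3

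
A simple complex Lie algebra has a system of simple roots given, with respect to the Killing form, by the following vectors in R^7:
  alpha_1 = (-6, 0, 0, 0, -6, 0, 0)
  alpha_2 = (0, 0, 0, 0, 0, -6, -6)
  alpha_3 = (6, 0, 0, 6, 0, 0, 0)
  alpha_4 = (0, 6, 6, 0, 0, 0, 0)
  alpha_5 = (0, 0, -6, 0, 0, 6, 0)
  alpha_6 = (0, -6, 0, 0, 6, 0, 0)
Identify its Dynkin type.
Compute the Cartan integers a_ij = 2(alpha_i, alpha_j)/(alpha_j, alpha_j); the resulting 6x6 Cartan matrix is
[[2, 0, -1, 0, 0, -1], [0, 2, 0, 0, -1, 0], [-1, 0, 2, 0, 0, 0], [0, 0, 0, 2, -1, -1], [0, -1, 0, -1, 2, 0], [-1, 0, 0, -1, 0, 2]].
All simple roots have the same length, so the diagram is simply laced. The associated Dynkin diagram is a chain of 6 nodes with single edges (A_6), so the type is A_6 (the algebra sl(7)).

type A_6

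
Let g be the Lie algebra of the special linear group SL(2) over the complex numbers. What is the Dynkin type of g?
A_1 (sl(2))

This is sl(2), which has dimension 2^2 - 1 = 3 and rank 2 - 1 = 1 (a Cartan subalgebra is the diagonal traceless matrices). In the classification of classical Lie algebras, the special linear algebra sl(n+1) has type A_n; here n = 1, so the Dynkin diagram is a chain of 1 nodes with single edges (A_1). Hence the type is A_1.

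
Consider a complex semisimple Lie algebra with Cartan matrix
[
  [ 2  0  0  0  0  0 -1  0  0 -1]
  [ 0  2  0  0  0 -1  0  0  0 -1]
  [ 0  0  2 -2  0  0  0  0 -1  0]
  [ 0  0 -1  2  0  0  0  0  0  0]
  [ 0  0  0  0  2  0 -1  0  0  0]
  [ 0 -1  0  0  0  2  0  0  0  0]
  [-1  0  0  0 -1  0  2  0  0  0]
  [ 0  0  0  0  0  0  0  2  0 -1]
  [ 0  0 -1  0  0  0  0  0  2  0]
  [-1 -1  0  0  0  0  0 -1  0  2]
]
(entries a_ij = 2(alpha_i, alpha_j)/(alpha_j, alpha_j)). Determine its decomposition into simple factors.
The diagram associated to this matrix has two connected components: the simple roots {alpha_3, alpha_4, alpha_9} form a chain of 3 nodes with a double edge at one end; the terminal node there is the unique short simple root (B_3), and {alpha_1, alpha_2, alpha_5, alpha_6, alpha_7, alpha_8, alpha_10} form a chain of 6 nodes with one extra node attached to the third node from one end (E_7). A semisimple Lie algebra decomposes uniquely as the direct sum of simple ideals, one per connected component of its Dynkin diagram, so g ≅ B_3 ⊕ E_7 (dimension 21 + 133 = 154).

type B_3 ⊕ type E_7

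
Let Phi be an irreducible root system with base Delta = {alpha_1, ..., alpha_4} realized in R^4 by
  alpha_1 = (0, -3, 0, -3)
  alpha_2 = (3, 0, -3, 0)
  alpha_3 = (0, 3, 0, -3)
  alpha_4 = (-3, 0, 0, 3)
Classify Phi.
D4

Compute the Cartan integers a_ij = 2(alpha_i, alpha_j)/(alpha_j, alpha_j); the resulting 4x4 Cartan matrix is
[[2, 0, 0, -1], [0, 2, 0, -1], [0, 0, 2, -1], [-1, -1, -1, 2]].
All simple roots have the same length, so the diagram is simply laced. The associated Dynkin diagram is a chain of 2 nodes with a fork of two nodes at one end (D_4), so the type is D_4 (the algebra so(8)).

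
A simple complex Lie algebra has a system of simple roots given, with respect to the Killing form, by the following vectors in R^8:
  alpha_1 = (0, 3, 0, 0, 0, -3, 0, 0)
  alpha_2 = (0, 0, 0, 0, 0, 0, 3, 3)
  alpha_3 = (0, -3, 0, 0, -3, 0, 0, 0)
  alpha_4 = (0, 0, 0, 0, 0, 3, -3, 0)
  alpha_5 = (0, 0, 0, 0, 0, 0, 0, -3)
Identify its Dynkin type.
Compute the Cartan integers a_ij = 2(alpha_i, alpha_j)/(alpha_j, alpha_j); the resulting 5x5 Cartan matrix is
[[2, 0, -1, -1, 0], [0, 2, 0, -1, -2], [-1, 0, 2, 0, 0], [-1, -1, 0, 2, 0], [0, -1, 0, 0, 2]].
The roots have two lengths (squared-length ratio 2:1); the short ones are alpha_{5}. The associated Dynkin diagram is a chain of 5 nodes with a double edge at one end; the terminal node there is the unique short simple root (B_5), so the type is B_5 (the algebra so(11)).

B_5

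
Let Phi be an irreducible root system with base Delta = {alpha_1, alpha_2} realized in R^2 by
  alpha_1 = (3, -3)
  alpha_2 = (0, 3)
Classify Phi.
Compute the Cartan integers a_ij = 2(alpha_i, alpha_j)/(alpha_j, alpha_j); the resulting 2x2 Cartan matrix is
[[2, -2], [-1, 2]].
The roots have two lengths (squared-length ratio 2:1); the short ones are alpha_{2}. The associated Dynkin diagram is a chain of 2 nodes with a double edge at one end; the terminal node there is the unique short simple root (B_2), so the type is B_2 (the algebra so(5)).

B_2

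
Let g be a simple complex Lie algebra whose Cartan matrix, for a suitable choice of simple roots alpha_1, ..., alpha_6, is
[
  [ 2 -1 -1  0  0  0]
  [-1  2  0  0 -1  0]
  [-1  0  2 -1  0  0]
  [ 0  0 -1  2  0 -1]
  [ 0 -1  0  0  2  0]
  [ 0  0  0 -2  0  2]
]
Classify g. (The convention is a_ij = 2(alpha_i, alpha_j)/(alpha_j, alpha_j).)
The matrix has rank 6 with 2's on the diagonal. Reading the off-diagonal entries as Dynkin edges (a single edge where a_ij = a_ji = -1; a double or triple edge where a_ij * a_ji = 2 or 3), the diagram is a chain of 6 nodes with a double edge at one end; the terminal node there is the unique long simple root (C_6). One simple-root ordering that puts it in standard form is (alpha_5, alpha_2, alpha_1, alpha_3, alpha_4, alpha_6). So the algebra is type C_6, i.e. sp(12).

C_6 (sp(12))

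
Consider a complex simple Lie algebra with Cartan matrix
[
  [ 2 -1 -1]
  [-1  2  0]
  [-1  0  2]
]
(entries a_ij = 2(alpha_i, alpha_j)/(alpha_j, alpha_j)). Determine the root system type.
The matrix has rank 3 with 2's on the diagonal. Reading the off-diagonal entries as Dynkin edges (a single edge where a_ij = a_ji = -1; a double or triple edge where a_ij * a_ji = 2 or 3), the diagram is a chain of 3 nodes with single edges (A_3). One simple-root ordering that puts it in standard form is (alpha_3, alpha_1, alpha_2). So the algebra is type A_3, i.e. sl(4).

A3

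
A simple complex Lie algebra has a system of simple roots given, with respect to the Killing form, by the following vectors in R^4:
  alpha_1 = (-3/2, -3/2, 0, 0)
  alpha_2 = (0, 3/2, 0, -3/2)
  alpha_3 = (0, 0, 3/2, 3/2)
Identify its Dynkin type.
A_3 (sl(4))

Compute the Cartan integers a_ij = 2(alpha_i, alpha_j)/(alpha_j, alpha_j); the resulting 3x3 Cartan matrix is
[[2, -1, 0], [-1, 2, -1], [0, -1, 2]].
All simple roots have the same length, so the diagram is simply laced. The associated Dynkin diagram is a chain of 3 nodes with single edges (A_3), so the type is A_3 (the algebra sl(4)).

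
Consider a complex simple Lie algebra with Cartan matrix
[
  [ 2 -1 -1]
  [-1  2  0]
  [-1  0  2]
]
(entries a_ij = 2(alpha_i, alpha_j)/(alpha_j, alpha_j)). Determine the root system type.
type A_3

The matrix has rank 3 with 2's on the diagonal. Reading the off-diagonal entries as Dynkin edges (a single edge where a_ij = a_ji = -1; a double or triple edge where a_ij * a_ji = 2 or 3), the diagram is a chain of 3 nodes with single edges (A_3). One simple-root ordering that puts it in standard form is (alpha_2, alpha_1, alpha_3). So the algebra is type A_3, i.e. sl(4).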